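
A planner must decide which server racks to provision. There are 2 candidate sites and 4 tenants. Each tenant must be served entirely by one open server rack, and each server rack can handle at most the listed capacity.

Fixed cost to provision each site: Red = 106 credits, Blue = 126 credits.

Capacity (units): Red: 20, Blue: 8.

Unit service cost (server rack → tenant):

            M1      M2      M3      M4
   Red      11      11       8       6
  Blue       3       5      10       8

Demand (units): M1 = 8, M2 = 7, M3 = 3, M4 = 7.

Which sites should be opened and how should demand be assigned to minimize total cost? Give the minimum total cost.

Open {Red, Blue}: M1→Blue 3·8=24, M2→Red 11·7=77, M3→Red 8·3=24, M4→Red 6·7=42.
Loads: Red carries 17/20, Blue carries 8/8. Service 167; fixed 232; total 399.
Next best feasible plan costs 421.

Minimum total cost: 399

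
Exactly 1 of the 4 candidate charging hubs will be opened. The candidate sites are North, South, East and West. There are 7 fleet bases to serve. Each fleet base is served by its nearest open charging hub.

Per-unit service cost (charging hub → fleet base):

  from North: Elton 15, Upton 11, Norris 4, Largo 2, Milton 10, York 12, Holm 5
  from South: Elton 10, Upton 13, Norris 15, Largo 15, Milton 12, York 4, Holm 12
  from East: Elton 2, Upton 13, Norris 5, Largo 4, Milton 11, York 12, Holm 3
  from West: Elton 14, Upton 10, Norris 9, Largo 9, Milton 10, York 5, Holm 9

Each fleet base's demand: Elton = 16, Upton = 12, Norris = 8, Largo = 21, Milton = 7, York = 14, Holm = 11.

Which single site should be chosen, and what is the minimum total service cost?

With exactly 1 open, each fleet base uses its cheapest among the chosen.
{East}: Elton→East 2·16=32, Upton→East 13·12=156, Norris→East 5·8=40, Largo→East 4·21=84, Milton→East 11·7=77, York→East 12·14=168, Holm→East 3·11=33. Service cost 590.
{North}: service cost 739
{West}: service cost 844
Among all 4 size-1 choices, {East} is lowest.

Choose East only; total service cost 590.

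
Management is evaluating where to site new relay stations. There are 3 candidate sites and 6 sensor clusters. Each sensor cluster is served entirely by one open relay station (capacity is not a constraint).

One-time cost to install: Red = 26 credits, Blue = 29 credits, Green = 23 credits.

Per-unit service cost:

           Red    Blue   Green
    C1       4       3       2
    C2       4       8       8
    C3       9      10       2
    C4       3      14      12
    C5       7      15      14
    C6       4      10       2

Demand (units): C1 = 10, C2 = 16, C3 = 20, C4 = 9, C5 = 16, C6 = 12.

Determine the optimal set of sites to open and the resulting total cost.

For any fixed open set, each sensor cluster goes to its cheapest open site; total = fixed + service.
{Red, Green}: C1→Green 2·10=20, C2→Red 4·16=64, C3→Green 2·20=40, C4→Red 3·9=27, C5→Red 7·16=112, C6→Green 2·12=24. Service 287; fixed 49; total 336.
{Red, Blue, Green}: C1→Green 2·10=20, C2→Red 4·16=64, C3→Green 2·20=40, C4→Red 3·9=27, C5→Red 7·16=112, C6→Green 2·12=24. Service 287; fixed 78; total 365.
{Red}: C1→Red 4·10=40, C2→Red 4·16=64, C3→Red 9·20=180, C4→Red 3·9=27, C5→Red 7·16=112, C6→Red 4·12=48. Service 471; fixed 26; total 497.
{Green}: service 544 + fixed 23 = 567
No other subset beats 336.

Open Red and Green; minimum total cost 336.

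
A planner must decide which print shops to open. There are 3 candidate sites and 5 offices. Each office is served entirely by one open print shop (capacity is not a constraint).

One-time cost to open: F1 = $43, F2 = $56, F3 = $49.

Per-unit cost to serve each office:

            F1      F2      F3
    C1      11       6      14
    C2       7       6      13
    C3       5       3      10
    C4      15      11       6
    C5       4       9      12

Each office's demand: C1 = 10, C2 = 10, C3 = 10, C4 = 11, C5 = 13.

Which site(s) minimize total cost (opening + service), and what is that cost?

Open F1, F2 and F3; minimum total cost 416.

For any fixed open set, each office goes to its cheapest open site; total = fixed + service.
{F1, F2, F3}: C1→F2 6·10=60, C2→F2 6·10=60, C3→F2 3·10=30, C4→F3 6·11=66, C5→F1 4·13=52. Service 268; fixed 148; total 416.
{F1, F2}: service 323 + fixed 99 = 422
{F2, F3}: C1→F2 6·10=60, C2→F2 6·10=60, C3→F2 3·10=30, C4→F3 6·11=66, C5→F2 9·13=117. Service 333; fixed 105; total 438.
{F1}: C1→F1 11·10=110, C2→F1 7·10=70, C3→F1 5·10=50, C4→F1 15·11=165, C5→F1 4·13=52. Service 447; fixed 43; total 490.
No other subset beats 416.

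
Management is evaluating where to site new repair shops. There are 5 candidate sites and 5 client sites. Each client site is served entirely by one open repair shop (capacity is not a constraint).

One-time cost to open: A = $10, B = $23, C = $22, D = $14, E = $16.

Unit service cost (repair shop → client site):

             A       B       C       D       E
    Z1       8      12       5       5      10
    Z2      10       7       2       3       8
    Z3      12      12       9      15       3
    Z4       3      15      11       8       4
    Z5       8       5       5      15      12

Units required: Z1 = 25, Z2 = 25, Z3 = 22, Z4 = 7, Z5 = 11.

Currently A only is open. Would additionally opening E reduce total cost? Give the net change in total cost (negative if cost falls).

Current service cost with {A}: 823.
Adding E: each client site re-picks its cheapest; new service cost 575, saving 248.
Extra fixed cost: 16. Net change = 16 − 248 = -232.
(Totals: 833 → 601.)

Yes — net change −232 (cost falls by 232).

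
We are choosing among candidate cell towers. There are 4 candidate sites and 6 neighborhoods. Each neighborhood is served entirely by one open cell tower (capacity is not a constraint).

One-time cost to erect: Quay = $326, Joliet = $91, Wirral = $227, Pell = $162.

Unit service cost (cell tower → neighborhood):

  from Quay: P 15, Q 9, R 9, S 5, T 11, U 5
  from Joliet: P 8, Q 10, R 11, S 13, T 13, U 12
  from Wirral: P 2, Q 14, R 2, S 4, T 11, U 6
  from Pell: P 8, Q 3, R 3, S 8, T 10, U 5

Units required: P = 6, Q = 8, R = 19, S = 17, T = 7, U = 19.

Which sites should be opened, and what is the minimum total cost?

Open Pell only; minimum total cost 592.

For any fixed open set, each neighborhood goes to its cheapest open site; total = fixed + service.
{Pell}: P→Pell 8·6=48, Q→Pell 3·8=24, R→Pell 3·19=57, S→Pell 8·17=136, T→Pell 10·7=70, U→Pell 5·19=95. Service 430; fixed 162; total 592.
{Wirral}: service 421 + fixed 227 = 648
{Joliet, Pell}: P→Joliet 8·6=48, Q→Pell 3·8=24, R→Pell 3·19=57, S→Pell 8·17=136, T→Pell 10·7=70, U→Pell 5·19=95. Service 430; fixed 253; total 683.
{Quay, Joliet, Wirral, Pell}: P→Wirral 2·6=12, Q→Pell 3·8=24, R→Wirral 2·19=38, S→Wirral 4·17=68, T→Pell 10·7=70, U→Quay 5·19=95. Service 307; fixed 806; total 1113.
No other subset beats 592.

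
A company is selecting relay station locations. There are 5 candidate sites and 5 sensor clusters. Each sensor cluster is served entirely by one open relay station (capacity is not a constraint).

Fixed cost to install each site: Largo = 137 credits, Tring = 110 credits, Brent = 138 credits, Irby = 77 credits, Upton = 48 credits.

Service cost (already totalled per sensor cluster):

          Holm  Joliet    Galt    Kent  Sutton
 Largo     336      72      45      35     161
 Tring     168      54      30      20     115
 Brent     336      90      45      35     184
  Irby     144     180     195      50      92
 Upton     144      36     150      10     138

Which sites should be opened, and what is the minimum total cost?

For any fixed open set, each sensor cluster goes to its cheapest open site; total = fixed + service.
{Tring, Upton}: Holm→Upton 144, Joliet→Upton 36, Galt→Tring 30, Kent→Upton 10, Sutton→Tring 115. Service 335; fixed 158; total 493.
{Tring}: service 387 + fixed 110 = 497
{Upton}: service 478 + fixed 48 = 526
{Largo, Tring, Brent, Irby, Upton}: Holm→Irby 144, Joliet→Upton 36, Galt→Tring 30, Kent→Upton 10, Sutton→Irby 92. Service 312; fixed 510; total 822.
No other subset beats 493.

Open Tring and Upton; minimum total cost 493.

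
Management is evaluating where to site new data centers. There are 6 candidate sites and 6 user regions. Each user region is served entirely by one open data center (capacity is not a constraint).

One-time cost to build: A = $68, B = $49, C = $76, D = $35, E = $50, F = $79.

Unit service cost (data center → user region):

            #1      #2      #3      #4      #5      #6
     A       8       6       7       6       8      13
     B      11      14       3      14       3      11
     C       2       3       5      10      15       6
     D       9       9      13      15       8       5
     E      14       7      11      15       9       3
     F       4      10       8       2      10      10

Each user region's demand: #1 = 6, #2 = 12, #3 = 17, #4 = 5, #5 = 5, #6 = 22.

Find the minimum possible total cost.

Minimum total cost: 405

For any fixed open set, each user region goes to its cheapest open site; total = fixed + service.
{B, C, E}: #1→C 2·6=12, #2→C 3·12=36, #3→B 3·17=51, #4→C 10·5=50, #5→B 3·5=15, #6→E 3·22=66. Service 230; fixed 175; total 405.
{C, E}: service 294 + fixed 126 = 420
{B, C}: service 296 + fixed 125 = 421
{A, B, C, D, E, F}: service 190 + fixed 357 = 547
No other subset beats 405.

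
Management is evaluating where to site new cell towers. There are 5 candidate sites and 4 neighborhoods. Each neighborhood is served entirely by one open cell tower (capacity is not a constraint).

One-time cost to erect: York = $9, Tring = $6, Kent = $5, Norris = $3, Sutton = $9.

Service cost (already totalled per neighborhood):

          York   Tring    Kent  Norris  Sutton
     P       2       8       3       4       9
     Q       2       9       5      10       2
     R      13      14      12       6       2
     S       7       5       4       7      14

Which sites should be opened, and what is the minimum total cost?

For any fixed open set, each neighborhood goes to its cheapest open site; total = fixed + service.
{Kent, Sutton}: P→Kent 3, Q→Sutton 2, R→Sutton 2, S→Kent 4. Service 11; fixed 14; total 25.
{Kent, Norris}: P→Kent 3, Q→Kent 5, R→Norris 6, S→Kent 4. Service 18; fixed 8; total 26.
{Norris, Sutton}: service 15 + fixed 12 = 27
{York, Tring, Kent, Norris, Sutton}: P→York 2, Q→York 2, R→Sutton 2, S→Kent 4. Service 10; fixed 32; total 42.
No other subset beats 25.

Open Kent and Sutton; minimum total cost 25.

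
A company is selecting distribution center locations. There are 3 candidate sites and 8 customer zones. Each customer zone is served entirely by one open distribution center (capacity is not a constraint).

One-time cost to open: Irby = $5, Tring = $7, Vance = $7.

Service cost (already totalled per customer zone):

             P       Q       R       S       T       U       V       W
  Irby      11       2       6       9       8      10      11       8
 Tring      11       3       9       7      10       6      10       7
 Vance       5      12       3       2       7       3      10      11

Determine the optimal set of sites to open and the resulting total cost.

Open Irby and Vance; minimum total cost 52.

For any fixed open set, each customer zone goes to its cheapest open site; total = fixed + service.
{Irby, Vance}: P→Vance 5, Q→Irby 2, R→Vance 3, S→Vance 2, T→Vance 7, U→Vance 3, V→Vance 10, W→Irby 8. Service 40; fixed 12; total 52.
{Tring, Vance}: P→Vance 5, Q→Tring 3, R→Vance 3, S→Vance 2, T→Vance 7, U→Vance 3, V→Tring 10, W→Tring 7. Service 40; fixed 14; total 54.
{Irby, Tring, Vance}: service 39 + fixed 19 = 58
{Irby}: service 65 + fixed 5 = 70
No other subset beats 52.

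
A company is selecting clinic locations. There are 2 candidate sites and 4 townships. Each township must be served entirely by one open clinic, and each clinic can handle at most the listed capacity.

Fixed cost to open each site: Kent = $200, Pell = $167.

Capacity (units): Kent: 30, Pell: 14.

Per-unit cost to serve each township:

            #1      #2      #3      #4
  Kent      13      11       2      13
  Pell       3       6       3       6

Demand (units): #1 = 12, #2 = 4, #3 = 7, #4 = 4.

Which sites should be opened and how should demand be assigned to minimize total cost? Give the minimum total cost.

Open {Kent}: #1→Kent 13·12=156, #2→Kent 11·4=44, #3→Kent 2·7=14, #4→Kent 13·4=52.
Loads: Kent carries 27/30. Service 266; fixed 200; total 466.
Next best feasible plan costs 513.

Minimum total cost: 466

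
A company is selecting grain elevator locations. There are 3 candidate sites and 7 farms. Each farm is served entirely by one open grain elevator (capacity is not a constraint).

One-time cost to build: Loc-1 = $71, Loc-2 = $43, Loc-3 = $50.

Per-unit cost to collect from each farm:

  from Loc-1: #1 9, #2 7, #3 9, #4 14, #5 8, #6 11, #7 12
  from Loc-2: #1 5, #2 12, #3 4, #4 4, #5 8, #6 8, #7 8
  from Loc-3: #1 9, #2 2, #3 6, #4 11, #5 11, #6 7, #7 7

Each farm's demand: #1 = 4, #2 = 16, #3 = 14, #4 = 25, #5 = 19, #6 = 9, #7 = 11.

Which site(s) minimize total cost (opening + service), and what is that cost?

For any fixed open set, each farm goes to its cheapest open site; total = fixed + service.
{Loc-2, Loc-3}: #1→Loc-2 5·4=20, #2→Loc-3 2·16=32, #3→Loc-2 4·14=56, #4→Loc-2 4·25=100, #5→Loc-2 8·19=152, #6→Loc-3 7·9=63, #7→Loc-3 7·11=77. Service 500; fixed 93; total 593.
{Loc-1, Loc-2, Loc-3}: #1→Loc-2 5·4=20, #2→Loc-3 2·16=32, #3→Loc-2 4·14=56, #4→Loc-2 4·25=100, #5→Loc-1 8·19=152, #6→Loc-3 7·9=63, #7→Loc-3 7·11=77. Service 500; fixed 164; total 664.
{Loc-1, Loc-2}: service 600 + fixed 114 = 714
{Loc-2}: service 680 + fixed 43 = 723
(All 7 nonempty subsets were checked; Loc-2 and Loc-3 is lowest.)

Open Loc-2 and Loc-3; minimum total cost 593.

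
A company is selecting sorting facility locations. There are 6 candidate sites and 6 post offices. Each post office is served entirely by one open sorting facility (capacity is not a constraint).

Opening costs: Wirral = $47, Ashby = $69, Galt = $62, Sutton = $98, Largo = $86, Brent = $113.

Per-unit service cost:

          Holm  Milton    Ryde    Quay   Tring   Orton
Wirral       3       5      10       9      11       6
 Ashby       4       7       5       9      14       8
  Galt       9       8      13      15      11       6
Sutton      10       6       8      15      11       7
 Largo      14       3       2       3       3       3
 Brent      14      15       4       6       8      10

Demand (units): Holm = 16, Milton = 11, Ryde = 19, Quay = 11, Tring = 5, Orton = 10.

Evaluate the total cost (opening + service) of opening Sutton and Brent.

Total cost: 689

Each post office is assigned to its cheapest site among the open ones.
{Sutton, Brent}: Holm→Sutton 10·16=160, Milton→Sutton 6·11=66, Ryde→Brent 4·19=76, Quay→Brent 6·11=66, Tring→Brent 8·5=40, Orton→Sutton 7·10=70. Service 478; fixed 211; total 689.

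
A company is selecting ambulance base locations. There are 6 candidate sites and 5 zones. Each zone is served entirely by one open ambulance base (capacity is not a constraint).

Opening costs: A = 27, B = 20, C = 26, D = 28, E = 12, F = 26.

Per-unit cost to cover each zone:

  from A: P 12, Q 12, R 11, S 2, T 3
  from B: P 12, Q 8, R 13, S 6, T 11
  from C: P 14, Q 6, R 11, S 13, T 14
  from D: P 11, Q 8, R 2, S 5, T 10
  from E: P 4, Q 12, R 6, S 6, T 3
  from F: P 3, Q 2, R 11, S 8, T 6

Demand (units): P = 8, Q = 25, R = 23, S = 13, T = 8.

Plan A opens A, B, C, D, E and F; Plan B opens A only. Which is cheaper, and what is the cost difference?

Plan A is cheaper by 417.

Plan A: {A, B, C, D, E, F}: P→F 3·8=24, Q→F 2·25=50, R→D 2·23=46, S→A 2·13=26, T→A 3·8=24. Service 170; fixed 139; total 309.
Plan B: {A}: P→A 12·8=96, Q→A 12·25=300, R→A 11·23=253, S→A 2·13=26, T→A 3·8=24. Service 699; fixed 27; total 726.
Difference: |309 − 726| = 417.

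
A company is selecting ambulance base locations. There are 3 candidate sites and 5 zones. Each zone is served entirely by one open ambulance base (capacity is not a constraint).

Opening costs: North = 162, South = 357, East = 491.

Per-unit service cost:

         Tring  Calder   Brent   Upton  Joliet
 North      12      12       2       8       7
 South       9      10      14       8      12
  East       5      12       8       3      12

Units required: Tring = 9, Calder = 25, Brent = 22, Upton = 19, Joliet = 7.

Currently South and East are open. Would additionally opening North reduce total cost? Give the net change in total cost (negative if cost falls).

Yes — net change −5 (cost falls by 5).

Current service cost with {South, East}: 612.
Adding North: each zone re-picks its cheapest; new service cost 445, saving 167.
Extra fixed cost: 162. Net change = 162 − 167 = -5.
(Totals: 1460 → 1455.)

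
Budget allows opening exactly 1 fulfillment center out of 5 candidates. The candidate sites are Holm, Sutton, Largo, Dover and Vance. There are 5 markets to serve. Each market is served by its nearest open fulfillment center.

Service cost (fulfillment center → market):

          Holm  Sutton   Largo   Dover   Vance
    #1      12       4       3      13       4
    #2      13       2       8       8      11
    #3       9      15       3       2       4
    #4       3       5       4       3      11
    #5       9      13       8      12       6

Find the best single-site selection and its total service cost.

Choose Largo only; total service cost 26.

With exactly 1 open, each market uses its cheapest among the chosen.
{Largo}: #1→Largo 3, #2→Largo 8, #3→Largo 3, #4→Largo 4, #5→Largo 8. Service cost 26.
{Vance}: service cost 36
{Dover}: service cost 38
Among all 5 size-1 choices, {Largo} is lowest.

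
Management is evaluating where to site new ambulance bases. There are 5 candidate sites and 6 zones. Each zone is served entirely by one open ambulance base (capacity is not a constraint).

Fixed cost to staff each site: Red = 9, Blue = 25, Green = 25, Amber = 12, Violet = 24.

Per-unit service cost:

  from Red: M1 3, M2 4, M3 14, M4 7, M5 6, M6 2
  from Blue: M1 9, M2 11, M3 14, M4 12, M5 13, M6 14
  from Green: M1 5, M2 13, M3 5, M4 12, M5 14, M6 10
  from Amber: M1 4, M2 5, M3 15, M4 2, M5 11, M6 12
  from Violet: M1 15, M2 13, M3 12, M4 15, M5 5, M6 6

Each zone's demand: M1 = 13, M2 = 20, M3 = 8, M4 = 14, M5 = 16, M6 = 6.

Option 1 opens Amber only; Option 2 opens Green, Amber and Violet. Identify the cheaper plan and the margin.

Option 2 is cheaper by 163.

Option 1: {Amber}: M1→Amber 4·13=52, M2→Amber 5·20=100, M3→Amber 15·8=120, M4→Amber 2·14=28, M5→Amber 11·16=176, M6→Amber 12·6=72. Service 548; fixed 12; total 560.
Option 2: {Green, Amber, Violet}: M1→Amber 4·13=52, M2→Amber 5·20=100, M3→Green 5·8=40, M4→Amber 2·14=28, M5→Violet 5·16=80, M6→Violet 6·6=36. Service 336; fixed 61; total 397.
Difference: |560 − 397| = 163.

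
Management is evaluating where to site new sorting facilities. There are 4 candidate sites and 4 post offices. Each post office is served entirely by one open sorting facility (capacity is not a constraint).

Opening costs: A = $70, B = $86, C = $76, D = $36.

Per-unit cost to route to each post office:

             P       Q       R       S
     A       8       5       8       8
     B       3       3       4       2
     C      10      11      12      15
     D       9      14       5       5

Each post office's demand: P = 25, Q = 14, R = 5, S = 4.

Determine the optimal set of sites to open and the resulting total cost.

For any fixed open set, each post office goes to its cheapest open site; total = fixed + service.
{B}: P→B 3·25=75, Q→B 3·14=42, R→B 4·5=20, S→B 2·4=8. Service 145; fixed 86; total 231.
{B, D}: service 145 + fixed 122 = 267
{A, B}: P→B 3·25=75, Q→B 3·14=42, R→B 4·5=20, S→B 2·4=8. Service 145; fixed 156; total 301.
{A, B, C, D}: service 145 + fixed 268 = 413
(All 15 nonempty subsets were checked; B only is lowest.)

Open B only; minimum total cost 231.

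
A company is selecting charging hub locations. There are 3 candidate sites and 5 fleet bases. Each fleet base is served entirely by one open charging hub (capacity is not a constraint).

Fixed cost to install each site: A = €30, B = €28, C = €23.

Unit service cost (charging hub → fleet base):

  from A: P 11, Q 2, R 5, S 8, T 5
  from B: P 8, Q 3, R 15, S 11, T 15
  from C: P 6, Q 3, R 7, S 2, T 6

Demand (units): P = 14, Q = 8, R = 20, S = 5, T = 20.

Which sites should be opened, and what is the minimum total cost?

Open A and C; minimum total cost 363.

For any fixed open set, each fleet base goes to its cheapest open site; total = fixed + service.
{A, C}: P→C 6·14=84, Q→A 2·8=16, R→A 5·20=100, S→C 2·5=10, T→A 5·20=100. Service 310; fixed 53; total 363.
{A, B, C}: service 310 + fixed 81 = 391
{C}: service 378 + fixed 23 = 401
No other subset beats 363.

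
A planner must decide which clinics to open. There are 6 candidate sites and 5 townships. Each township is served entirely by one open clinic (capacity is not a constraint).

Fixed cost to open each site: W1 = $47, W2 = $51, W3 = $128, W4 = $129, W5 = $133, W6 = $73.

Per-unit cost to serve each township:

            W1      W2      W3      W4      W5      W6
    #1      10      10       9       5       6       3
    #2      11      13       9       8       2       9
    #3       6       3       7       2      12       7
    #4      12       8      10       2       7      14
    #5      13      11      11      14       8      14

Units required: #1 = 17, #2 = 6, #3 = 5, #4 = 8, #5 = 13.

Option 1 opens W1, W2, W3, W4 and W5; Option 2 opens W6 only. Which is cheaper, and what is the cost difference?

Option 2 is cheaper by 208.

Option 1: {W1, W2, W3, W4, W5}: #1→W4 5·17=85, #2→W5 2·6=12, #3→W4 2·5=10, #4→W4 2·8=16, #5→W5 8·13=104. Service 227; fixed 488; total 715.
Option 2: {W6}: #1→W6 3·17=51, #2→W6 9·6=54, #3→W6 7·5=35, #4→W6 14·8=112, #5→W6 14·13=182. Service 434; fixed 73; total 507.
Difference: |715 − 507| = 208.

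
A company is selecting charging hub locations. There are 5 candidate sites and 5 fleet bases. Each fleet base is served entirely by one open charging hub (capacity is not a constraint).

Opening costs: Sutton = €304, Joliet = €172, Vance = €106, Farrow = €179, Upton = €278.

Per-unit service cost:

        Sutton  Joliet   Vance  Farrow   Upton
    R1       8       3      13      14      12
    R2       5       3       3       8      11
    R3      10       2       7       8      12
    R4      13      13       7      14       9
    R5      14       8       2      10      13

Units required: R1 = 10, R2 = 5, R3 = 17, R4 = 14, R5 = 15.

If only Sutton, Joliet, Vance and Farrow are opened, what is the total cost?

Total cost: 968

Each fleet base is assigned to its cheapest site among the open ones.
{Sutton, Joliet, Vance, Farrow}: R1→Joliet 3·10=30, R2→Joliet 3·5=15, R3→Joliet 2·17=34, R4→Vance 7·14=98, R5→Vance 2·15=30. Service 207; fixed 761; total 968.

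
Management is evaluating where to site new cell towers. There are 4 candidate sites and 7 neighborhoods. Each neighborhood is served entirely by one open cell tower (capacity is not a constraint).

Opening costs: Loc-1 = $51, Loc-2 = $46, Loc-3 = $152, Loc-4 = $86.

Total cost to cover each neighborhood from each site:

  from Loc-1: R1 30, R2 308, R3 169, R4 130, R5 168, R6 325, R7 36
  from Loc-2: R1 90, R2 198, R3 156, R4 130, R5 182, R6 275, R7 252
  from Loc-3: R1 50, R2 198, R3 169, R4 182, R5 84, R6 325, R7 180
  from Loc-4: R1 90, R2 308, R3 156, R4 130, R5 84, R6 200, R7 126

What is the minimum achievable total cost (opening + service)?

For any fixed open set, each neighborhood goes to its cheapest open site; total = fixed + service.
{Loc-1, Loc-2, Loc-4}: R1→Loc-1 30, R2→Loc-2 198, R3→Loc-2 156, R4→Loc-1 130, R5→Loc-4 84, R6→Loc-4 200, R7→Loc-1 36. Service 834; fixed 183; total 1017.
{Loc-1, Loc-4}: service 944 + fixed 137 = 1081
{Loc-1, Loc-2}: R1→Loc-1 30, R2→Loc-2 198, R3→Loc-2 156, R4→Loc-1 130, R5→Loc-1 168, R6→Loc-2 275, R7→Loc-1 36. Service 993; fixed 97; total 1090.
{Loc-1, Loc-2, Loc-3, Loc-4}: service 834 + fixed 335 = 1169
No other subset beats 1017.

Minimum total cost: 1017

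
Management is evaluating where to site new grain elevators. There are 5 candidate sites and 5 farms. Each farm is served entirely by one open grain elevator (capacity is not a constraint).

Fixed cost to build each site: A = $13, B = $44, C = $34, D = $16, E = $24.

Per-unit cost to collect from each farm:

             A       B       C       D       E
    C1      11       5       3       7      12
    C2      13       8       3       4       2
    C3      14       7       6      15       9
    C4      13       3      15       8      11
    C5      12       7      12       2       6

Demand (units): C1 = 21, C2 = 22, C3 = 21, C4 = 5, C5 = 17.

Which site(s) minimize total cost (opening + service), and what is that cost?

Open C and D; minimum total cost 379.

For any fixed open set, each farm goes to its cheapest open site; total = fixed + service.
{C, D}: C1→C 3·21=63, C2→C 3·22=66, C3→C 6·21=126, C4→D 8·5=40, C5→D 2·17=34. Service 329; fixed 50; total 379.
{C, D, E}: C1→C 3·21=63, C2→E 2·22=44, C3→C 6·21=126, C4→D 8·5=40, C5→D 2·17=34. Service 307; fixed 74; total 381.
{A, C, D}: C1→C 3·21=63, C2→C 3·22=66, C3→C 6·21=126, C4→D 8·5=40, C5→D 2·17=34. Service 329; fixed 63; total 392.
{A, B, C, D, E}: service 282 + fixed 131 = 413
No other subset beats 379.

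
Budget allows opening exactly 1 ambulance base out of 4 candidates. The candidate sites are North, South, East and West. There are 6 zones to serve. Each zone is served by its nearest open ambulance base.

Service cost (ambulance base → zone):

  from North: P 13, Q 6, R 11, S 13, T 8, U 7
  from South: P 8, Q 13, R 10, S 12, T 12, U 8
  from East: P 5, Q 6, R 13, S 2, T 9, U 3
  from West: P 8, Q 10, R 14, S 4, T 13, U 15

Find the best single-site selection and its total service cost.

Choose East only; total service cost 38.

With exactly 1 open, each zone uses its cheapest among the chosen.
{East}: P→East 5, Q→East 6, R→East 13, S→East 2, T→East 9, U→East 3. Service cost 38.
{North}: service cost 58
{South}: service cost 63
Among all 4 size-1 choices, {East} is lowest.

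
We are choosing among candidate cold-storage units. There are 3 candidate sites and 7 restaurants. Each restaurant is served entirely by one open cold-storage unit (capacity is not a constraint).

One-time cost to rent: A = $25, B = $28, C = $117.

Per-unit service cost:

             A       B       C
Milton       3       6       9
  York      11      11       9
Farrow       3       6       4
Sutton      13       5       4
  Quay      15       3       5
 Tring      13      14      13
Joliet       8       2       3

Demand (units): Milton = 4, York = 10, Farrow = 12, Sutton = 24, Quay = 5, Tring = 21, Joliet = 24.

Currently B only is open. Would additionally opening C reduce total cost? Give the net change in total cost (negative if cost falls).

No — net change +28 (cost rises by 28).

Current service cost with {B}: 683.
Adding C: each restaurant re-picks its cheapest; new service cost 594, saving 89.
Extra fixed cost: 117. Net change = 117 − 89 = 28.
(Totals: 711 → 739.)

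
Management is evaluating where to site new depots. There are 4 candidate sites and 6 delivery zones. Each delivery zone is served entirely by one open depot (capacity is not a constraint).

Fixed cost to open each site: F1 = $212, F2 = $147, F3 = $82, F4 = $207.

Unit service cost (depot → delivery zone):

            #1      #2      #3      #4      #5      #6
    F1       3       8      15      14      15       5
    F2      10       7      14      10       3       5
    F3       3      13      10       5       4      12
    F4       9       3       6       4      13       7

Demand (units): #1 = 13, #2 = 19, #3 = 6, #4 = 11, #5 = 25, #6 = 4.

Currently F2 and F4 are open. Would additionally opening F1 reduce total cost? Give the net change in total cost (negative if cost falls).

No — net change +134 (cost rises by 134).

Current service cost with {F2, F4}: 349.
Adding F1: each delivery zone re-picks its cheapest; new service cost 271, saving 78.
Extra fixed cost: 212. Net change = 212 − 78 = 134.
(Totals: 703 → 837.)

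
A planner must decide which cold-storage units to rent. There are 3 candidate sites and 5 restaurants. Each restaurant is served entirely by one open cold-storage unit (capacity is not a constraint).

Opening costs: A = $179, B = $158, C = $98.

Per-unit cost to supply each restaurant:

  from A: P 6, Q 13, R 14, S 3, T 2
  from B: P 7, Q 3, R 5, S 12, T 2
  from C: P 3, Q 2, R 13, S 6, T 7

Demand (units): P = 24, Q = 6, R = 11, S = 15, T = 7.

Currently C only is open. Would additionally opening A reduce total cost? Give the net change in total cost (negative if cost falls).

No — net change +99 (cost rises by 99).

Current service cost with {C}: 366.
Adding A: each restaurant re-picks its cheapest; new service cost 286, saving 80.
Extra fixed cost: 179. Net change = 179 − 80 = 99.
(Totals: 464 → 563.)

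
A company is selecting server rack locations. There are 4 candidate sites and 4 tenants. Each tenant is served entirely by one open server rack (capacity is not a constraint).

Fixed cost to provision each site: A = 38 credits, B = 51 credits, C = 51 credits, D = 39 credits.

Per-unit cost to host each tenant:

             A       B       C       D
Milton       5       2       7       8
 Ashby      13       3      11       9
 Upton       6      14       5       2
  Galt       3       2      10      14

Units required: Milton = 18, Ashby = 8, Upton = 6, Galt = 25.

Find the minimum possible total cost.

Minimum total cost: 212

For any fixed open set, each tenant goes to its cheapest open site; total = fixed + service.
{B, D}: Milton→B 2·18=36, Ashby→B 3·8=24, Upton→D 2·6=12, Galt→B 2·25=50. Service 122; fixed 90; total 212.
{A, B}: service 146 + fixed 89 = 235
{B, C}: Milton→B 2·18=36, Ashby→B 3·8=24, Upton→C 5·6=30, Galt→B 2·25=50. Service 140; fixed 102; total 242.
{A, B, C, D}: service 122 + fixed 179 = 301
(All 15 nonempty subsets were checked; B and D is lowest.)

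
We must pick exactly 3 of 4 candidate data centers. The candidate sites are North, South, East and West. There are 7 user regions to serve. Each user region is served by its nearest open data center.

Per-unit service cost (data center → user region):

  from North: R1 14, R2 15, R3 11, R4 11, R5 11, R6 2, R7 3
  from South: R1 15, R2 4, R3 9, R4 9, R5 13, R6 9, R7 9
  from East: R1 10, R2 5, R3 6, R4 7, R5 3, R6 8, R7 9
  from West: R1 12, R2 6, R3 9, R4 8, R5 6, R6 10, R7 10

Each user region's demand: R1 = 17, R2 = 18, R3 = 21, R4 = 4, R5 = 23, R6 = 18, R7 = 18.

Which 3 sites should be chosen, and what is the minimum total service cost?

Choose North, South and East; total service cost 555.

With exactly 3 open, each user region uses its cheapest among the chosen.
{North, South, East}: R1→East 10·17=170, R2→South 4·18=72, R3→East 6·21=126, R4→East 7·4=28, R5→East 3·23=69, R6→North 2·18=36, R7→North 3·18=54. Service cost 555.
{North, East, West}: service cost 573
{North, South, West}: service cost 725
Among all 4 size-3 choices, {North, South, East} is lowest.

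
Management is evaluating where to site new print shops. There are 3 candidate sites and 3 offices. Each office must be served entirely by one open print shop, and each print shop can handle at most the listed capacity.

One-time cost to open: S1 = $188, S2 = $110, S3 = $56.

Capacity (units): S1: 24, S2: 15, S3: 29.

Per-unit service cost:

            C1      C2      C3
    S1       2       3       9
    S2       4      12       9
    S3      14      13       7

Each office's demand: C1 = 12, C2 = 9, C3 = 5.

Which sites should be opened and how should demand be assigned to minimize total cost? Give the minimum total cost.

Open {S1, S3}: C1→S1 2·12=24, C2→S1 3·9=27, C3→S3 7·5=35.
Loads: S1 carries 21/24, S3 carries 5/29. Service 86; fixed 244; total 330.
Next best feasible plan costs 366.

Minimum total cost: 330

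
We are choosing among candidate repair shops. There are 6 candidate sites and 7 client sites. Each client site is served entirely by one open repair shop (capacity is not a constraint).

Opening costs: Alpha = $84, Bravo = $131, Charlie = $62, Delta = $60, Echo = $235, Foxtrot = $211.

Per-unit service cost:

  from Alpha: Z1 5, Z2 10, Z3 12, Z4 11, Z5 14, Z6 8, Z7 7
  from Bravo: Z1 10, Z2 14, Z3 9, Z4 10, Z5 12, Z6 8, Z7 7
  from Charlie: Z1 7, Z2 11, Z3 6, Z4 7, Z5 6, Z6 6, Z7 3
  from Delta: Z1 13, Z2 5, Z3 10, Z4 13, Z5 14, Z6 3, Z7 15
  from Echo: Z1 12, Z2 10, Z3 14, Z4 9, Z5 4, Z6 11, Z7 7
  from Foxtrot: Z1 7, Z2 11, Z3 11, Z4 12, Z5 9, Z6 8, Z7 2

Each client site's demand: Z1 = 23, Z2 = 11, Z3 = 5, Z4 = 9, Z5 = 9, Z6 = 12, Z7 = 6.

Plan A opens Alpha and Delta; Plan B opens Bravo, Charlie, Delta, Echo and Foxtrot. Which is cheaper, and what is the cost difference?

Plan A is cheaper by 425.

Plan A: {Alpha, Delta}: Z1→Alpha 5·23=115, Z2→Delta 5·11=55, Z3→Delta 10·5=50, Z4→Alpha 11·9=99, Z5→Alpha 14·9=126, Z6→Delta 3·12=36, Z7→Alpha 7·6=42. Service 523; fixed 144; total 667.
Plan B: {Bravo, Charlie, Delta, Echo, Foxtrot}: Z1→Charlie 7·23=161, Z2→Delta 5·11=55, Z3→Charlie 6·5=30, Z4→Charlie 7·9=63, Z5→Echo 4·9=36, Z6→Delta 3·12=36, Z7→Foxtrot 2·6=12. Service 393; fixed 699; total 1092.
Difference: |667 − 1092| = 425.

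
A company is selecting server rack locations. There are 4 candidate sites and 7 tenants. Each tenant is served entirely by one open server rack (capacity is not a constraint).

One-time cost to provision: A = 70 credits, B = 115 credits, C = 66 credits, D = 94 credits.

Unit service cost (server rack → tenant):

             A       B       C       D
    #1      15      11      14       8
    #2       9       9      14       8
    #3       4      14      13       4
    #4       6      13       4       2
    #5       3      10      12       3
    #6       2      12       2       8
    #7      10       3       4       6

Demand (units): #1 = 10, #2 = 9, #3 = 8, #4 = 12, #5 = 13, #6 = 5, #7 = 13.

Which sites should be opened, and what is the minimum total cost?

Open D only; minimum total cost 459.

For any fixed open set, each tenant goes to its cheapest open site; total = fixed + service.
{D}: #1→D 8·10=80, #2→D 8·9=72, #3→D 4·8=32, #4→D 2·12=24, #5→D 3·13=39, #6→D 8·5=40, #7→D 6·13=78. Service 365; fixed 94; total 459.
{C, D}: service 309 + fixed 160 = 469
{A, D}: service 335 + fixed 164 = 499
{A, B, C, D}: #1→D 8·10=80, #2→D 8·9=72, #3→A 4·8=32, #4→D 2·12=24, #5→A 3·13=39, #6→A 2·5=10, #7→B 3·13=39. Service 296; fixed 345; total 641.
(All 15 nonempty subsets were checked; D only is lowest.)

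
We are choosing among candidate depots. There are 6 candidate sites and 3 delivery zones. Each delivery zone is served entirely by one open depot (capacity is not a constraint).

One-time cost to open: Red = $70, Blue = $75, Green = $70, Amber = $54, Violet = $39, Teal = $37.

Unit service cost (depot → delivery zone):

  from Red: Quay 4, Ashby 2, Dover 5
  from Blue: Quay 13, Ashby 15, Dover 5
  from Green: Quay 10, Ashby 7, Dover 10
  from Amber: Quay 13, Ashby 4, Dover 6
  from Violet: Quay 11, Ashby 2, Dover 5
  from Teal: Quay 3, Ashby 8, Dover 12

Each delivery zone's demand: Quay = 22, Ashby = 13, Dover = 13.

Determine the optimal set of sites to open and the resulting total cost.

Open Violet and Teal; minimum total cost 233.

For any fixed open set, each delivery zone goes to its cheapest open site; total = fixed + service.
{Violet, Teal}: Quay→Teal 3·22=66, Ashby→Violet 2·13=26, Dover→Violet 5·13=65. Service 157; fixed 76; total 233.
{Red}: service 179 + fixed 70 = 249
{Red, Teal}: Quay→Teal 3·22=66, Ashby→Red 2·13=26, Dover→Red 5·13=65. Service 157; fixed 107; total 264.
{Red, Blue, Green, Amber, Violet, Teal}: service 157 + fixed 345 = 502
No other subset beats 233.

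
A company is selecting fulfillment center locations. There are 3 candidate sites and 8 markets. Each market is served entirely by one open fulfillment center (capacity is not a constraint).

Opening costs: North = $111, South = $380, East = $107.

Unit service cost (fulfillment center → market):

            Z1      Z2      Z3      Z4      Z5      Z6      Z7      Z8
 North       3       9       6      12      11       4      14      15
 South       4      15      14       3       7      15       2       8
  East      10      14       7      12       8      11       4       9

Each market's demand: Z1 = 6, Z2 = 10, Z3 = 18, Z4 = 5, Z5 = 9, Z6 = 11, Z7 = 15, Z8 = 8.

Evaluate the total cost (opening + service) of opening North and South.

Each market is assigned to its cheapest site among the open ones.
{North, South}: Z1→North 3·6=18, Z2→North 9·10=90, Z3→North 6·18=108, Z4→South 3·5=15, Z5→South 7·9=63, Z6→North 4·11=44, Z7→South 2·15=30, Z8→South 8·8=64. Service 432; fixed 491; total 923.

Total cost: 923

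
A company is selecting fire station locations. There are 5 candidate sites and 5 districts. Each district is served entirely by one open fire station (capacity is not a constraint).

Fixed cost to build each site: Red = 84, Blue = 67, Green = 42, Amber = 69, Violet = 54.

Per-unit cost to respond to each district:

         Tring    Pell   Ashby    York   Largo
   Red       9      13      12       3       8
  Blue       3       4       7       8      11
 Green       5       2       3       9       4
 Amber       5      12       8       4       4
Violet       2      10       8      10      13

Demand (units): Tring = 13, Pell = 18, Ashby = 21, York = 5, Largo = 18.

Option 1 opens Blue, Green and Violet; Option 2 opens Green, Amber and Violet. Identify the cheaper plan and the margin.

Option 1: {Blue, Green, Violet}: Tring→Violet 2·13=26, Pell→Green 2·18=36, Ashby→Green 3·21=63, York→Blue 8·5=40, Largo→Green 4·18=72. Service 237; fixed 163; total 400.
Option 2: {Green, Amber, Violet}: Tring→Violet 2·13=26, Pell→Green 2·18=36, Ashby→Green 3·21=63, York→Amber 4·5=20, Largo→Green 4·18=72. Service 217; fixed 165; total 382.
Difference: |400 − 382| = 18.

Option 2 is cheaper by 18.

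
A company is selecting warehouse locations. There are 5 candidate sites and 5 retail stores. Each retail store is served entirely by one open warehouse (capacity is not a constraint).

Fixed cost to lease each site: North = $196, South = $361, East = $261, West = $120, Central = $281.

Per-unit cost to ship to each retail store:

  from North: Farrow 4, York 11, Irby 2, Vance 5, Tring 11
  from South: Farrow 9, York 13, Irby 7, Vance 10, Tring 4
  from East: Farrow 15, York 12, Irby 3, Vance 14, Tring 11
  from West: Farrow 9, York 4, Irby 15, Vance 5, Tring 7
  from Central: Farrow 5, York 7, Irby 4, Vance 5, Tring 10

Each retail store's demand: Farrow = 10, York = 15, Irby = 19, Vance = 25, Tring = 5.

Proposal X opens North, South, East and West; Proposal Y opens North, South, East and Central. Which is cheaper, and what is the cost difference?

Proposal X: {North, South, East, West}: Farrow→North 4·10=40, York→West 4·15=60, Irby→North 2·19=38, Vance→North 5·25=125, Tring→South 4·5=20. Service 283; fixed 938; total 1221.
Proposal Y: {North, South, East, Central}: Farrow→North 4·10=40, York→Central 7·15=105, Irby→North 2·19=38, Vance→North 5·25=125, Tring→South 4·5=20. Service 328; fixed 1099; total 1427.
Difference: |1221 − 1427| = 206.

Proposal X is cheaper by 206.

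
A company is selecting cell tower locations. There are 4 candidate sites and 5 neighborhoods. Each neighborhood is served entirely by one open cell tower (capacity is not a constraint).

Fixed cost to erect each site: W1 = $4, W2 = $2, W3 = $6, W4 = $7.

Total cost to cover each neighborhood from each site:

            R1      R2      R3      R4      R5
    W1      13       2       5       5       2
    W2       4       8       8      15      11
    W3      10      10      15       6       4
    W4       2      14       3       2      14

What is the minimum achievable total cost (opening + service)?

For any fixed open set, each neighborhood goes to its cheapest open site; total = fixed + service.
{W1, W4}: R1→W4 2, R2→W1 2, R3→W4 3, R4→W4 2, R5→W1 2. Service 11; fixed 11; total 22.
{W1, W2}: R1→W2 4, R2→W1 2, R3→W1 5, R4→W1 5, R5→W1 2. Service 18; fixed 6; total 24.
{W1, W2, W4}: R1→W4 2, R2→W1 2, R3→W4 3, R4→W4 2, R5→W1 2. Service 11; fixed 13; total 24.
{W1, W2, W3, W4}: R1→W4 2, R2→W1 2, R3→W4 3, R4→W4 2, R5→W1 2. Service 11; fixed 19; total 30.
No other subset beats 22.

Minimum total cost: 22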